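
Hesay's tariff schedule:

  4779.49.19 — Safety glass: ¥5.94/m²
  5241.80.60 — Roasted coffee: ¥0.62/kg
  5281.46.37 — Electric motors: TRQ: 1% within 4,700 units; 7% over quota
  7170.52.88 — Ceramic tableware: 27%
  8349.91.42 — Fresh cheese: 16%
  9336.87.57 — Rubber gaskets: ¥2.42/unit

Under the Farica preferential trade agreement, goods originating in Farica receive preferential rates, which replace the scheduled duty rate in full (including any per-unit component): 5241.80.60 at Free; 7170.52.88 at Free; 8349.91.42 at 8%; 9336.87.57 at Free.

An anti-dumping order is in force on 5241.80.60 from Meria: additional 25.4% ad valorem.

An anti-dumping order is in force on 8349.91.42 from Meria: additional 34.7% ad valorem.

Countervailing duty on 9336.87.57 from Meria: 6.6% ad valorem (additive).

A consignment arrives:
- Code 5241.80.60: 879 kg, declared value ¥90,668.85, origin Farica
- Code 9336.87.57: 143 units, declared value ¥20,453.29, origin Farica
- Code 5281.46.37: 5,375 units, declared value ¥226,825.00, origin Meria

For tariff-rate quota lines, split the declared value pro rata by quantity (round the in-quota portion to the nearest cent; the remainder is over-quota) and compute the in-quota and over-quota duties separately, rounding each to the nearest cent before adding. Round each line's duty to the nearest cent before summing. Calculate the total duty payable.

Line 1 (5241.80.60, Farica, 879 kg, ¥90,668.85):
Base rate for 5241.80.60 is ¥0.62/kg.
Origin Farica qualifies under the Hesay–Farica agreement and 5241.80.60 is covered: preferential rate Free applies instead.
The additional-duty order on 5241.80.60 targets Meria, not Farica; it does not apply.
Duty = ¥90,668.85 × 0% = ¥0.00.
Line 2 (9336.87.57, Farica, 143 units, ¥20,453.29):
Base rate for 9336.87.57 is ¥2.42/unit.
Origin Farica qualifies under the Hesay–Farica agreement and 9336.87.57 is covered: preferential rate Free applies instead.
The additional-duty order on 9336.87.57 targets Meria, not Farica; it does not apply.
Duty = ¥20,453.29 × 0% = ¥0.00.
Line 3 (5281.46.37, Meria, 5,375 units, ¥226,825.00):
Code 5281.46.37 is under a tariff-rate quota (threshold 4,700 units). In-quota: 4,700 units at 1%; over-quota: 675 units at 7%.
Pro-rata value split: in-quota = ¥226,825.00 × 4,700/5,375 = ¥198,340.00; over-quota = ¥226,825.00 − ¥198,340.00 = ¥28,485.00.
In-quota duty = ¥198,340.00 × 1% = ¥1,983.40. Over-quota duty = ¥28,485.00 × 7% = ¥1,993.95.
Line duty = ¥1,983.40 + ¥1,993.95 = ¥3,977.35.
Total = ¥0.00 + ¥0.00 + ¥3,977.35 = ¥3,977.35.

¥3,977.35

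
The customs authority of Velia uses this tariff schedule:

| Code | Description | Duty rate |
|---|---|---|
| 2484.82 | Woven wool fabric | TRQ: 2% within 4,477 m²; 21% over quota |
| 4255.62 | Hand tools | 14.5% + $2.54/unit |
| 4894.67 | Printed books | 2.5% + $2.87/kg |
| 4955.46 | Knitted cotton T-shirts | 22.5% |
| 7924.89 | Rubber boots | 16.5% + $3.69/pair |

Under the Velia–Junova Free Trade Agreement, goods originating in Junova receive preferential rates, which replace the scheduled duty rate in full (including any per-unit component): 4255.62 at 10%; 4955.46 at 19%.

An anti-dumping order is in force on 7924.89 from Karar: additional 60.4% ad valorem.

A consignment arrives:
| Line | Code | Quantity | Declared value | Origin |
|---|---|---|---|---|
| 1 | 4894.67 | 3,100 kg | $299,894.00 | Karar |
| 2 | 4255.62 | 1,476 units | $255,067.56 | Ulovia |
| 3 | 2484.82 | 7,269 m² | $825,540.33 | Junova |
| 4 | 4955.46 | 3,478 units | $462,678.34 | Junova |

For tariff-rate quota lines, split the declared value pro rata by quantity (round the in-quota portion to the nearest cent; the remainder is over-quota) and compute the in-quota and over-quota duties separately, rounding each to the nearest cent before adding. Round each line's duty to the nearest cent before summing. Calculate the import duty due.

$221,794.49

Line 1 (4894.67, Karar, 3,100 kg, $299,894.00):
Base rate for 4894.67 is 2.5% + $2.87/kg.
Duty = $299,894.00 × 2.5% + 3,100 × $2.87 = $16,394.35.
Line 2 (4255.62, Ulovia, 1,476 units, $255,067.56):
Base rate for 4255.62 is 14.5% + $2.54/unit.
4255.62 has an FTA preferential rate, but origin Ulovia is not Junova; base rate stands.
Duty = $255,067.56 × 14.5% + 1,476 × $2.54 = $40,733.84.
Line 3 (2484.82, Junova, 7,269 m², $825,540.33):
Code 2484.82 is under a tariff-rate quota (threshold 4,477 m²). In-quota: 4,477 m² at 2%; over-quota: 2,792 m² at 21%.
Pro-rata value split: in-quota = $825,540.33 × 4,477/7,269 = $508,452.89; over-quota = $825,540.33 − $508,452.89 = $317,087.44.
In-quota duty = $508,452.89 × 2% = $10,169.06. Over-quota duty = $317,087.44 × 21% = $66,588.36.
Line duty = $10,169.06 + $66,588.36 = $76,757.42.
Line 4 (4955.46, Junova, 3,478 units, $462,678.34):
Base rate for 4955.46 is 22.5%.
Origin Junova qualifies under the Velia–Junova agreement and 4955.46 is covered: preferential rate 19% applies instead.
Duty = $462,678.34 × 19% = $87,908.88.
Total = $16,394.35 + $40,733.84 + $76,757.42 + $87,908.88 = $221,794.49.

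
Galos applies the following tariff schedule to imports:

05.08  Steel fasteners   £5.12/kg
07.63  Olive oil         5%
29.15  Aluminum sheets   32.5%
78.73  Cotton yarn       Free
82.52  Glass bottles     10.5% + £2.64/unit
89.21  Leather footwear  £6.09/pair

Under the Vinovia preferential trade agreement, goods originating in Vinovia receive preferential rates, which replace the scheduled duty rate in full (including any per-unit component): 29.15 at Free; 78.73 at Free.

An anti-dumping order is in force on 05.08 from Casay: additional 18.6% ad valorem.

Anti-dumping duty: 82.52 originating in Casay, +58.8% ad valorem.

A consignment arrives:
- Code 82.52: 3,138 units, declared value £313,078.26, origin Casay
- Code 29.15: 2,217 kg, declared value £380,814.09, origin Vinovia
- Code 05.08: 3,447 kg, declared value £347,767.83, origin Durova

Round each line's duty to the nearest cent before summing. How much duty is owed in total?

Line 1 (82.52, Casay, 3,138 units, £313,078.26):
Base rate for 82.52 is 10.5% + £2.64/unit.
Additional duty on 82.52 from Casay: +58.8%. Applied ad valorem rate: 10.5% + 58.8% = 69.3%.
Duty = £313,078.26 × 69.3% + 3,138 × £2.64 = £225,247.55.
Line 2 (29.15, Vinovia, 2,217 kg, £380,814.09):
Base rate for 29.15 is 32.5%.
Origin Vinovia qualifies under the Galos–Vinovia agreement and 29.15 is covered: preferential rate Free applies instead.
Duty = £380,814.09 × 0% = £0.00.
Line 3 (05.08, Durova, 3,447 kg, £347,767.83):
Base rate for 05.08 is £5.12/kg.
The additional-duty order on 05.08 targets Casay, not Durova; it does not apply.
Duty = 3,447 × £5.12 = £17,648.64.
Total = £225,247.55 + £0.00 + £17,648.64 = £242,896.19.

£242,896.19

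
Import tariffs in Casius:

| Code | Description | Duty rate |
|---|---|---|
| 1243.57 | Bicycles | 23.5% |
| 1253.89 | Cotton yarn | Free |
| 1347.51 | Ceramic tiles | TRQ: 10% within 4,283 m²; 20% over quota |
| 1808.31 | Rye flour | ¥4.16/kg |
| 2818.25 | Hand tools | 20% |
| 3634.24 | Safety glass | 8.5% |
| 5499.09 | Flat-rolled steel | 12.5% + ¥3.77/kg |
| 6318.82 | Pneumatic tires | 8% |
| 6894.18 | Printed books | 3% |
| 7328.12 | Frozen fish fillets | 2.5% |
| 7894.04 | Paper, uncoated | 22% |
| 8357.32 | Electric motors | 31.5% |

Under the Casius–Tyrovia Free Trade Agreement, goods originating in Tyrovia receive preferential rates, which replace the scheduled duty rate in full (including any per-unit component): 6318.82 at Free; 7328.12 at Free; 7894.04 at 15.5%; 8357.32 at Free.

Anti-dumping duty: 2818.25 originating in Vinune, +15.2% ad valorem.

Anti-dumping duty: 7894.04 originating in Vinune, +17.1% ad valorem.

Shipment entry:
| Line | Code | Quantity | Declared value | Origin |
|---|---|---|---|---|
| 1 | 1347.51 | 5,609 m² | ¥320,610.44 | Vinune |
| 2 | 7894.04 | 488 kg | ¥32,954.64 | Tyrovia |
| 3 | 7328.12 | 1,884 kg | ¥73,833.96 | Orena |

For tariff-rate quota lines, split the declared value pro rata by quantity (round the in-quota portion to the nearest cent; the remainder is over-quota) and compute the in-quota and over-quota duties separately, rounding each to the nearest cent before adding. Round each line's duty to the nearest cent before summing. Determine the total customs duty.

Line 1 (1347.51, Vinune, 5,609 m², ¥320,610.44):
Code 1347.51 is under a tariff-rate quota (threshold 4,283 m²). In-quota: 4,283 m² at 10%; over-quota: 1,326 m² at 20%.
Pro-rata value split: in-quota = ¥320,610.44 × 4,283/5,609 = ¥244,816.28; over-quota = ¥320,610.44 − ¥244,816.28 = ¥75,794.16.
In-quota duty = ¥244,816.28 × 10% = ¥24,481.63. Over-quota duty = ¥75,794.16 × 20% = ¥15,158.83.
Line duty = ¥24,481.63 + ¥15,158.83 = ¥39,640.46.
Line 2 (7894.04, Tyrovia, 488 kg, ¥32,954.64):
Base rate for 7894.04 is 22%.
Origin Tyrovia qualifies under the Casius–Tyrovia agreement and 7894.04 is covered: preferential rate 15.5% applies instead.
The additional-duty order on 7894.04 targets Vinune, not Tyrovia; it does not apply.
Duty = ¥32,954.64 × 15.5% = ¥5,107.97.
Line 3 (7328.12, Orena, 1,884 kg, ¥73,833.96):
Base rate for 7328.12 is 2.5%.
7328.12 has an FTA preferential rate, but origin Orena is not Tyrovia; base rate stands.
Duty = ¥73,833.96 × 2.5% = ¥1,845.85.
Total = ¥39,640.46 + ¥5,107.97 + ¥1,845.85 = ¥46,594.28.

¥46,594.28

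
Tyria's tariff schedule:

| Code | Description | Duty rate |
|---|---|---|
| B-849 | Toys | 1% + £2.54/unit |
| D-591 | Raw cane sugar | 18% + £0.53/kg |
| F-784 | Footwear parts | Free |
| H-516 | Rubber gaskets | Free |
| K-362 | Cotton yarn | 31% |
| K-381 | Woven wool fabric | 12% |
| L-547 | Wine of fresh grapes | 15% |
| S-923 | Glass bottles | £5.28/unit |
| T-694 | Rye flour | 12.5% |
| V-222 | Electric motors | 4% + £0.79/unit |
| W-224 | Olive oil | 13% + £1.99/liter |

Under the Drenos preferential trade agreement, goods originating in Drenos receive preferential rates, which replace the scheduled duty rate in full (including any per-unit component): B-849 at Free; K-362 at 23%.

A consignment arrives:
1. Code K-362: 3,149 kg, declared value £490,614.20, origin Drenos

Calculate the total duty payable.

£112,841.27

Line 1 (K-362, Drenos, 3,149 kg, £490,614.20):
Base rate for K-362 is 31%.
Origin Drenos qualifies under the Tyria–Drenos agreement and K-362 is covered: preferential rate 23% applies instead.
Duty = £490,614.20 × 23% = £112,841.27.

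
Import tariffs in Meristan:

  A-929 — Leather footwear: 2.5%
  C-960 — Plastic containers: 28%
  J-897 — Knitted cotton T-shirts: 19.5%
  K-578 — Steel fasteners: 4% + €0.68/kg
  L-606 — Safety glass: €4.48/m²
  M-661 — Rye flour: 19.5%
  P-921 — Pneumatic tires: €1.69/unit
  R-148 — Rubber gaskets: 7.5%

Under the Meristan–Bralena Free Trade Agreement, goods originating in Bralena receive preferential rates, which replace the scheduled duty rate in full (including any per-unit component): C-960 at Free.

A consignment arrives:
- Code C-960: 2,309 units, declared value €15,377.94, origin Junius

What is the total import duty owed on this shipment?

€4,305.82

Line 1 (C-960, Junius, 2,309 units, €15,377.94):
Base rate for C-960 is 28%.
C-960 has an FTA preferential rate, but origin Junius is not Bralena; base rate stands.
Duty = €15,377.94 × 28% = €4,305.82.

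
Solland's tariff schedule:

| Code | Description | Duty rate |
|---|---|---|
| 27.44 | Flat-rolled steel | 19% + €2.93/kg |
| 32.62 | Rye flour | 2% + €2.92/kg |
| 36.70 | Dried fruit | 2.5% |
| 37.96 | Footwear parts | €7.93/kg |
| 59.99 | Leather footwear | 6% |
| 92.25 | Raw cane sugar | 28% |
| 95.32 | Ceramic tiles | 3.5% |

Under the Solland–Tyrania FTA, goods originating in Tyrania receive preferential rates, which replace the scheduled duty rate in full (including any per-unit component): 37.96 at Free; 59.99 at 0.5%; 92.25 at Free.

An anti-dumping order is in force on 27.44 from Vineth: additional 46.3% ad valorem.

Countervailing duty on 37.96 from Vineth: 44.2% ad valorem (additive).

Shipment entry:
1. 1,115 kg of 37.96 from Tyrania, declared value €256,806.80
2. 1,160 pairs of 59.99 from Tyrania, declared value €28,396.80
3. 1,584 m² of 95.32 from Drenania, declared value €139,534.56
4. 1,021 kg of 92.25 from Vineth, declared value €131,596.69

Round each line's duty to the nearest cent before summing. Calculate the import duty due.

€41,872.76

Line 1 (37.96, Tyrania, 1,115 kg, €256,806.80):
Base rate for 37.96 is €7.93/kg.
Origin Tyrania qualifies under the Solland–Tyrania agreement and 37.96 is covered: preferential rate Free applies instead.
The additional-duty order on 37.96 targets Vineth, not Tyrania; it does not apply.
Duty = €256,806.80 × 0% = €0.00.
Line 2 (59.99, Tyrania, 1,160 pairs, €28,396.80):
Base rate for 59.99 is 6%.
Origin Tyrania qualifies under the Solland–Tyrania agreement and 59.99 is covered: preferential rate 0.5% applies instead.
Duty = €28,396.80 × 0.5% = €141.98.
Line 3 (95.32, Drenania, 1,584 m², €139,534.56):
Base rate for 95.32 is 3.5%.
Duty = €139,534.56 × 3.5% = €4,883.71.
Line 4 (92.25, Vineth, 1,021 kg, €131,596.69):
Base rate for 92.25 is 28%.
92.25 has an FTA preferential rate, but origin Vineth is not Tyrania; base rate stands.
Duty = €131,596.69 × 28% = €36,847.07.
Total = €0.00 + €141.98 + €4,883.71 + €36,847.07 = €41,872.76.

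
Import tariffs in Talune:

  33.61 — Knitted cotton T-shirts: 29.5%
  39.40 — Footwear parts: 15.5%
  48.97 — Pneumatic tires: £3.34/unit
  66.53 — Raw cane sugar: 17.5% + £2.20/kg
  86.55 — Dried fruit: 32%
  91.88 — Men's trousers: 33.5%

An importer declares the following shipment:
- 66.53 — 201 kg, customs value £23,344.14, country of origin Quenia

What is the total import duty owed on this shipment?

£4,527.42

Line 1 (66.53, Quenia, 201 kg, £23,344.14):
Base rate for 66.53 is 17.5% + £2.20/kg.
Duty = £23,344.14 × 17.5% + 201 × £2.20 = £4,527.42.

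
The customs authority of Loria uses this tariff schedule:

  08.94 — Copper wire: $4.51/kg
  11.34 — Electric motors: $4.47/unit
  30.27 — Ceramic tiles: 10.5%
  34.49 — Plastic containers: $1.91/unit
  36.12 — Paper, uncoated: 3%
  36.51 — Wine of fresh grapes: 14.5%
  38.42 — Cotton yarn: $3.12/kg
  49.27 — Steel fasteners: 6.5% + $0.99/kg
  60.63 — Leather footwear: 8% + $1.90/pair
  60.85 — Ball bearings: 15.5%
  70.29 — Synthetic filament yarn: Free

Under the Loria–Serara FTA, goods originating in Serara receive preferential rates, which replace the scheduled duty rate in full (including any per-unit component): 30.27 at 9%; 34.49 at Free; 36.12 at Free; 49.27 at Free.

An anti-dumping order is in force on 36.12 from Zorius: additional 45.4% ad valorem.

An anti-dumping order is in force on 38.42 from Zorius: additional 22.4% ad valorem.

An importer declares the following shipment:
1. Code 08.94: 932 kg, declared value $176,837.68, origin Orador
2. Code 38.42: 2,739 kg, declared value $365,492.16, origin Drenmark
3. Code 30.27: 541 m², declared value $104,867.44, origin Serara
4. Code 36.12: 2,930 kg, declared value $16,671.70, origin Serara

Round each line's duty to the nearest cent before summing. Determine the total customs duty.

$22,187.07

Line 1 (08.94, Orador, 932 kg, $176,837.68):
Base rate for 08.94 is $4.51/kg.
Duty = 932 × $4.51 = $4,203.32.
Line 2 (38.42, Drenmark, 2,739 kg, $365,492.16):
Base rate for 38.42 is $3.12/kg.
The additional-duty order on 38.42 targets Zorius, not Drenmark; it does not apply.
Duty = 2,739 × $3.12 = $8,545.68.
Line 3 (30.27, Serara, 541 m², $104,867.44):
Base rate for 30.27 is 10.5%.
Origin Serara qualifies under the Loria–Serara agreement and 30.27 is covered: preferential rate 9% applies instead.
Duty = $104,867.44 × 9% = $9,438.07.
Line 4 (36.12, Serara, 2,930 kg, $16,671.70):
Base rate for 36.12 is 3%.
Origin Serara qualifies under the Loria–Serara agreement and 36.12 is covered: preferential rate Free applies instead.
The additional-duty order on 36.12 targets Zorius, not Serara; it does not apply.
Duty = $16,671.70 × 0% = $0.00.
Total = $4,203.32 + $8,545.68 + $9,438.07 + $0.00 = $22,187.07.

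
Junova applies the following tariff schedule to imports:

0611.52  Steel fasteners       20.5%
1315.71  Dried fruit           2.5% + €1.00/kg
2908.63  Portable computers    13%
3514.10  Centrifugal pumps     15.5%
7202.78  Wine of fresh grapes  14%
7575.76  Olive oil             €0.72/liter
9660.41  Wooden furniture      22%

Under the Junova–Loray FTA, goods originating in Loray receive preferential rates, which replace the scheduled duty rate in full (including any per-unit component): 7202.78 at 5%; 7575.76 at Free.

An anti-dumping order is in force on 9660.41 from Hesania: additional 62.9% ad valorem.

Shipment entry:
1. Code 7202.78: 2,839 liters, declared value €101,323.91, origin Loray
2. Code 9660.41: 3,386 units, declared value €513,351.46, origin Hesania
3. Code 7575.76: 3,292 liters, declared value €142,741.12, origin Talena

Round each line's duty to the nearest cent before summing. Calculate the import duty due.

€443,271.83

Line 1 (7202.78, Loray, 2,839 liters, €101,323.91):
Base rate for 7202.78 is 14%.
Origin Loray qualifies under the Junova–Loray agreement and 7202.78 is covered: preferential rate 5% applies instead.
Duty = €101,323.91 × 5% = €5,066.20.
Line 2 (9660.41, Hesania, 3,386 units, €513,351.46):
Base rate for 9660.41 is 22%.
Additional duty on 9660.41 from Hesania: +62.9%. Applied ad valorem rate: 22% + 62.9% = 84.9%.
Duty = €513,351.46 × 84.9% = €435,835.39.
Line 3 (7575.76, Talena, 3,292 liters, €142,741.12):
Base rate for 7575.76 is €0.72/liter.
7575.76 has an FTA preferential rate, but origin Talena is not Loray; base rate stands.
Duty = 3,292 × €0.72 = €2,370.24.
Total = €5,066.20 + €435,835.39 + €2,370.24 = €443,271.83.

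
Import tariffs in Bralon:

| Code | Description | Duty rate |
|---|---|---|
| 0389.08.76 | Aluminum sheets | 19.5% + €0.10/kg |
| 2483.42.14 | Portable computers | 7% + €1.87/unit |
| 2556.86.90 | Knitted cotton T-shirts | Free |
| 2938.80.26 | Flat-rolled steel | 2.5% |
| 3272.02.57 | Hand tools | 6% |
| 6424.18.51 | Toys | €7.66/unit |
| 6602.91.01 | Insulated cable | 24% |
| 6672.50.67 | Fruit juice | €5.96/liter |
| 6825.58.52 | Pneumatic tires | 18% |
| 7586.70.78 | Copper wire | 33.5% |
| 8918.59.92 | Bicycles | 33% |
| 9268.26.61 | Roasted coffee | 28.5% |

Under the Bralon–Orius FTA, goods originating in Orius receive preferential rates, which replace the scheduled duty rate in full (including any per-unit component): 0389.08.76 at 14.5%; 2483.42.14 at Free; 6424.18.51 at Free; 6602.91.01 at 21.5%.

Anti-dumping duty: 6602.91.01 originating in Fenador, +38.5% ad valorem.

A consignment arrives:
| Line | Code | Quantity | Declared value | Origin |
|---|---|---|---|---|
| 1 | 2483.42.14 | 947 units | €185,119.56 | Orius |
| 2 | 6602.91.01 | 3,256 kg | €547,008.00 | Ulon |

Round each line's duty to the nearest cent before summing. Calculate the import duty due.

€131,281.92

Line 1 (2483.42.14, Orius, 947 units, €185,119.56):
Base rate for 2483.42.14 is 7% + €1.87/unit.
Origin Orius qualifies under the Bralon–Orius agreement and 2483.42.14 is covered: preferential rate Free applies instead.
Duty = €185,119.56 × 0% = €0.00.
Line 2 (6602.91.01, Ulon, 3,256 kg, €547,008.00):
Base rate for 6602.91.01 is 24%.
6602.91.01 has an FTA preferential rate, but origin Ulon is not Orius; base rate stands.
The additional-duty order on 6602.91.01 targets Fenador, not Ulon; it does not apply.
Duty = €547,008.00 × 24% = €131,281.92.
Total = €0.00 + €131,281.92 = €131,281.92.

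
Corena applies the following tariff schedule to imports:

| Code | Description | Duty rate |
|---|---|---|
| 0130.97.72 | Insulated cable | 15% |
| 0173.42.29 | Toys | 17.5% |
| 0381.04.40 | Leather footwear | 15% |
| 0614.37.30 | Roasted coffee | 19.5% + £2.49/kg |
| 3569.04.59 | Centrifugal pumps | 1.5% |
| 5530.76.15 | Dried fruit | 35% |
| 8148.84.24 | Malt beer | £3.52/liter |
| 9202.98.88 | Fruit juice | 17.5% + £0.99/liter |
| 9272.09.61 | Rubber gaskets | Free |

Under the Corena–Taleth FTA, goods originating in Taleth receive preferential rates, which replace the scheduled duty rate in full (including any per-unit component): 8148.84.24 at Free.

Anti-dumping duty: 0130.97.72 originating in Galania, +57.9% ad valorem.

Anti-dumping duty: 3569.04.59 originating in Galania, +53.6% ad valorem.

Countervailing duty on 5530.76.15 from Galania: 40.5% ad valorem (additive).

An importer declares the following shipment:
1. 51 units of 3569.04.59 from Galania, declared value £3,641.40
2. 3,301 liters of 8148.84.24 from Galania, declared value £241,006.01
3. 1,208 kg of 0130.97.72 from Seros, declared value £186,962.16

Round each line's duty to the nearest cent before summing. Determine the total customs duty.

Line 1 (3569.04.59, Galania, 51 units, £3,641.40):
Base rate for 3569.04.59 is 1.5%.
Additional duty on 3569.04.59 from Galania: +53.6%. Applied ad valorem rate: 1.5% + 53.6% = 55.1%.
Duty = £3,641.40 × 55.1% = £2,006.41.
Line 2 (8148.84.24, Galania, 3,301 liters, £241,006.01):
Base rate for 8148.84.24 is £3.52/liter.
8148.84.24 has an FTA preferential rate, but origin Galania is not Taleth; base rate stands.
Duty = 3,301 × £3.52 = £11,619.52.
Line 3 (0130.97.72, Seros, 1,208 kg, £186,962.16):
Base rate for 0130.97.72 is 15%.
The additional-duty order on 0130.97.72 targets Galania, not Seros; it does not apply.
Duty = £186,962.16 × 15% = £28,044.32.
Total = £2,006.41 + £11,619.52 + £28,044.32 = £41,670.25.

£41,670.25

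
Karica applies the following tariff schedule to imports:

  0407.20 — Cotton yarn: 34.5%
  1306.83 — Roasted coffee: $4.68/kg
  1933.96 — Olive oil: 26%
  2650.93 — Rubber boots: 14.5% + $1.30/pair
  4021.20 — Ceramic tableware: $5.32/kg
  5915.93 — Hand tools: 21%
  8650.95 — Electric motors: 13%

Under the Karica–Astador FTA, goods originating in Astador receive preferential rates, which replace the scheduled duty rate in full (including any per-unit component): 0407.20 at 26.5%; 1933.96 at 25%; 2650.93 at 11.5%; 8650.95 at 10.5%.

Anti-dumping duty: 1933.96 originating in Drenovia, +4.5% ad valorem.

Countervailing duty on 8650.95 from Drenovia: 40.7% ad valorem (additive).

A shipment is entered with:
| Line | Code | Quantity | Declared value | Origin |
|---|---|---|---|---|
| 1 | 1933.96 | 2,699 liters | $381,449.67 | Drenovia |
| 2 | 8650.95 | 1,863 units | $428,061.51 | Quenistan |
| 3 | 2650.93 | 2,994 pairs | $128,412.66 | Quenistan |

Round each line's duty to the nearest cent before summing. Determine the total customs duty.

Line 1 (1933.96, Drenovia, 2,699 liters, $381,449.67):
Base rate for 1933.96 is 26%.
1933.96 has an FTA preferential rate, but origin Drenovia is not Astador; base rate stands.
Additional duty on 1933.96 from Drenovia: +4.5%. Applied ad valorem rate: 26% + 4.5% = 30.5%.
Duty = $381,449.67 × 30.5% = $116,342.15.
Line 2 (8650.95, Quenistan, 1,863 units, $428,061.51):
Base rate for 8650.95 is 13%.
8650.95 has an FTA preferential rate, but origin Quenistan is not Astador; base rate stands.
The additional-duty order on 8650.95 targets Drenovia, not Quenistan; it does not apply.
Duty = $428,061.51 × 13% = $55,648.00.
Line 3 (2650.93, Quenistan, 2,994 pairs, $128,412.66):
Base rate for 2650.93 is 14.5% + $1.30/pair.
2650.93 has an FTA preferential rate, but origin Quenistan is not Astador; base rate stands.
Duty = $128,412.66 × 14.5% + 2,994 × $1.30 = $22,512.04.
Total = $116,342.15 + $55,648.00 + $22,512.04 = $194,502.19.

$194,502.19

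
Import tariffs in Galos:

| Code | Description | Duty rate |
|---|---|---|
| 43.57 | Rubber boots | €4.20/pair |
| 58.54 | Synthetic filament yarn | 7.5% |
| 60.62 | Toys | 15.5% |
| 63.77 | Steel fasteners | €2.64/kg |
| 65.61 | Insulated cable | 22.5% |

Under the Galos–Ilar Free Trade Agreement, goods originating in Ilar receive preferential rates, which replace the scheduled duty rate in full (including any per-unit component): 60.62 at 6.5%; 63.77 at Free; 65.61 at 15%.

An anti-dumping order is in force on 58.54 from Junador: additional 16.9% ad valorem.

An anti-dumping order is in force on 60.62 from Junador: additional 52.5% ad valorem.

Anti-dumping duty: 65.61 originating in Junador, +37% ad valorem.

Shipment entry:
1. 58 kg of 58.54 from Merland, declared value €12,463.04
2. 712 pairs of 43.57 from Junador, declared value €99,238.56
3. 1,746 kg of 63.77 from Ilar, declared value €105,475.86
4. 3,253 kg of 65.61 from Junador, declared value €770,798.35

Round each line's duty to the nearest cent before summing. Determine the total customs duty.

€462,550.15

Line 1 (58.54, Merland, 58 kg, €12,463.04):
Base rate for 58.54 is 7.5%.
The additional-duty order on 58.54 targets Junador, not Merland; it does not apply.
Duty = €12,463.04 × 7.5% = €934.73.
Line 2 (43.57, Junador, 712 pairs, €99,238.56):
Base rate for 43.57 is €4.20/pair.
Duty = 712 × €4.20 = €2,990.40.
Line 3 (63.77, Ilar, 1,746 kg, €105,475.86):
Base rate for 63.77 is €2.64/kg.
Origin Ilar qualifies under the Galos–Ilar agreement and 63.77 is covered: preferential rate Free applies instead.
Duty = €105,475.86 × 0% = €0.00.
Line 4 (65.61, Junador, 3,253 kg, €770,798.35):
Base rate for 65.61 is 22.5%.
65.61 has an FTA preferential rate, but origin Junador is not Ilar; base rate stands.
Additional duty on 65.61 from Junador: +37%. Applied ad valorem rate: 22.5% + 37% = 59.5%.
Duty = €770,798.35 × 59.5% = €458,625.02.
Total = €934.73 + €2,990.40 + €0.00 + €458,625.02 = €462,550.15.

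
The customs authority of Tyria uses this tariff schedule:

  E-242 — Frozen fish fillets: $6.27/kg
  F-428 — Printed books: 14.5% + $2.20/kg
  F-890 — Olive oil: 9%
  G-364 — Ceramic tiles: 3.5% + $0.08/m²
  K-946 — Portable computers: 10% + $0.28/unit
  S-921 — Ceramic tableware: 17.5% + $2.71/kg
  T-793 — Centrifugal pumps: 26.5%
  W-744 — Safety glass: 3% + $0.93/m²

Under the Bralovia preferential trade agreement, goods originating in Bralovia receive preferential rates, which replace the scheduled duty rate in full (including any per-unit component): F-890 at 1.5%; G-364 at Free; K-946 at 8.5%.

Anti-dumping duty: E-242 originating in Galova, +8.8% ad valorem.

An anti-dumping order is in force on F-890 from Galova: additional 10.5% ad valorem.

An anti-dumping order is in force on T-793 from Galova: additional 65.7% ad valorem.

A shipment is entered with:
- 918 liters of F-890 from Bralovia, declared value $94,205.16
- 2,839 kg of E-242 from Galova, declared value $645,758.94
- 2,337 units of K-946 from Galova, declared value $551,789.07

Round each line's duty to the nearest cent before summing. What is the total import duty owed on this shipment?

$131,873.67

Line 1 (F-890, Bralovia, 918 liters, $94,205.16):
Base rate for F-890 is 9%.
Origin Bralovia qualifies under the Tyria–Bralovia agreement and F-890 is covered: preferential rate 1.5% applies instead.
The additional-duty order on F-890 targets Galova, not Bralovia; it does not apply.
Duty = $94,205.16 × 1.5% = $1,413.08.
Line 2 (E-242, Galova, 2,839 kg, $645,758.94):
Base rate for E-242 is $6.27/kg.
Additional duty on E-242 from Galova: +8.8% ad valorem. Applied ad valorem rate = 8.8%.
Duty = $645,758.94 × 8.8% + 2,839 × $6.27 = $74,627.32.
Line 3 (K-946, Galova, 2,337 units, $551,789.07):
Base rate for K-946 is 10% + $0.28/unit.
K-946 has an FTA preferential rate, but origin Galova is not Bralovia; base rate stands.
Duty = $551,789.07 × 10% + 2,337 × $0.28 = $55,833.27.
Total = $1,413.08 + $74,627.32 + $55,833.27 = $131,873.67.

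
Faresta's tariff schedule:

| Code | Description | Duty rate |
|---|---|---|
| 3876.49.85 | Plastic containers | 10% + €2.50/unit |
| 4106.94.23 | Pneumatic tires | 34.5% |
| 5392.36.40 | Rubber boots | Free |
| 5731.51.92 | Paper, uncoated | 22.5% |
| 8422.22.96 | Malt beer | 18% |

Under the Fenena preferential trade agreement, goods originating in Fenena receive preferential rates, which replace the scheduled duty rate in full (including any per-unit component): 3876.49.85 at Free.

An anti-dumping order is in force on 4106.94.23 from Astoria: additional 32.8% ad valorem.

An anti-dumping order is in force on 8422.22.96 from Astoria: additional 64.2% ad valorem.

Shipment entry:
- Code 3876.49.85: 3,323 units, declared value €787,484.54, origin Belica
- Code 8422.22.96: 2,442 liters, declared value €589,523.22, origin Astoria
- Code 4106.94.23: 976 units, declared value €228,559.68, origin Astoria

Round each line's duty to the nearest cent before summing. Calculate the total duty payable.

€725,464.70

Line 1 (3876.49.85, Belica, 3,323 units, €787,484.54):
Base rate for 3876.49.85 is 10% + €2.50/unit.
3876.49.85 has an FTA preferential rate, but origin Belica is not Fenena; base rate stands.
Duty = €787,484.54 × 10% + 3,323 × €2.50 = €87,055.95.
Line 2 (8422.22.96, Astoria, 2,442 liters, €589,523.22):
Base rate for 8422.22.96 is 18%.
Additional duty on 8422.22.96 from Astoria: +64.2%. Applied ad valorem rate: 18% + 64.2% = 82.2%.
Duty = €589,523.22 × 82.2% = €484,588.09.
Line 3 (4106.94.23, Astoria, 976 units, €228,559.68):
Base rate for 4106.94.23 is 34.5%.
Additional duty on 4106.94.23 from Astoria: +32.8%. Applied ad valorem rate: 34.5% + 32.8% = 67.3%.
Duty = €228,559.68 × 67.3% = €153,820.66.
Total = €87,055.95 + €484,588.09 + €153,820.66 = €725,464.70.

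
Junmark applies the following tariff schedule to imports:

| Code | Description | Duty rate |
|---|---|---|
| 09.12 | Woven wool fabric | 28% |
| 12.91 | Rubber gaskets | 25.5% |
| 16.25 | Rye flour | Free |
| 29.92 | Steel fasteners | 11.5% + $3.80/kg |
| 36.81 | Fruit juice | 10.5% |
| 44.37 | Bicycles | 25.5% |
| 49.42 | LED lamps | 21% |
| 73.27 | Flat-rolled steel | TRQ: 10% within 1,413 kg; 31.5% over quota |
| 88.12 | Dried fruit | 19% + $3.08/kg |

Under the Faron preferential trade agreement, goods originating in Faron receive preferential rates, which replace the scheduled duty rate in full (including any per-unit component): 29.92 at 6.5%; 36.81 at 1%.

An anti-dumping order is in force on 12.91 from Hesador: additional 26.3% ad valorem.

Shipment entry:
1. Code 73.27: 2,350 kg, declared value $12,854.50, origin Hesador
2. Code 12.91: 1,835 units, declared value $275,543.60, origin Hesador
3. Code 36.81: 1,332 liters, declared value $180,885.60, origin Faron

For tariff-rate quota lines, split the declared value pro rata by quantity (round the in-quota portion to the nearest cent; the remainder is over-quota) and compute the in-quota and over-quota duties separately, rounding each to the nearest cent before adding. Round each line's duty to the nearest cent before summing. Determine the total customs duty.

$146,927.85

Line 1 (73.27, Hesador, 2,350 kg, $12,854.50):
Code 73.27 is under a tariff-rate quota (threshold 1,413 kg). In-quota: 1,413 kg at 10%; over-quota: 937 kg at 31.5%.
Pro-rata value split: in-quota = $12,854.50 × 1,413/2,350 = $7,729.11; over-quota = $12,854.50 − $7,729.11 = $5,125.39.
In-quota duty = $7,729.11 × 10% = $772.91. Over-quota duty = $5,125.39 × 31.5% = $1,614.50.
Line duty = $772.91 + $1,614.50 = $2,387.41.
Line 2 (12.91, Hesador, 1,835 units, $275,543.60):
Base rate for 12.91 is 25.5%.
Additional duty on 12.91 from Hesador: +26.3%. Applied ad valorem rate: 25.5% + 26.3% = 51.8%.
Duty = $275,543.60 × 51.8% = $142,731.58.
Line 3 (36.81, Faron, 1,332 liters, $180,885.60):
Base rate for 36.81 is 10.5%.
Origin Faron qualifies under the Junmark–Faron agreement and 36.81 is covered: preferential rate 1% applies instead.
Duty = $180,885.60 × 1% = $1,808.86.
Total = $2,387.41 + $142,731.58 + $1,808.86 = $146,927.85.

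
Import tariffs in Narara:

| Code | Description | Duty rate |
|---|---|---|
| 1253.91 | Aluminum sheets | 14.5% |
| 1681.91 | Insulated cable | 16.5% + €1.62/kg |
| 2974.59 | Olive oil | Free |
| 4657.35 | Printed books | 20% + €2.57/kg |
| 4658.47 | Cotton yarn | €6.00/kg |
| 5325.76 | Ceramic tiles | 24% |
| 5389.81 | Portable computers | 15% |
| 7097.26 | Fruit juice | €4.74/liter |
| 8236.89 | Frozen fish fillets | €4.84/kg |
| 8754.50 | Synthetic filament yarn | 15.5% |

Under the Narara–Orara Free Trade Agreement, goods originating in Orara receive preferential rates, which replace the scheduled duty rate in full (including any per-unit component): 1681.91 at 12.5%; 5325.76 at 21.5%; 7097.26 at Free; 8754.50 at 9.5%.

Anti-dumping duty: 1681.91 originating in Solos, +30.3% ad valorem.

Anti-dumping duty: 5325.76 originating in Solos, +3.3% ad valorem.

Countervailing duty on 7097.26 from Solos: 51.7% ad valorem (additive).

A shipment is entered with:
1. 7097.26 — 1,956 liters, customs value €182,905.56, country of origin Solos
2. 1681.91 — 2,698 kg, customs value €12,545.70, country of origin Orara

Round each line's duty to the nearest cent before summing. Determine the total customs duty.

Line 1 (7097.26, Solos, 1,956 liters, €182,905.56):
Base rate for 7097.26 is €4.74/liter.
7097.26 has an FTA preferential rate, but origin Solos is not Orara; base rate stands.
Additional duty on 7097.26 from Solos: +51.7% ad valorem. Applied ad valorem rate = 51.7%.
Duty = €182,905.56 × 51.7% + 1,956 × €4.74 = €103,833.61.
Line 2 (1681.91, Orara, 2,698 kg, €12,545.70):
Base rate for 1681.91 is 16.5% + €1.62/kg.
Origin Orara qualifies under the Narara–Orara agreement and 1681.91 is covered: preferential rate 12.5% applies instead.
The additional-duty order on 1681.91 targets Solos, not Orara; it does not apply.
Duty = €12,545.70 × 12.5% = €1,568.21.
Total = €103,833.61 + €1,568.21 = €105,401.82.

€105,401.82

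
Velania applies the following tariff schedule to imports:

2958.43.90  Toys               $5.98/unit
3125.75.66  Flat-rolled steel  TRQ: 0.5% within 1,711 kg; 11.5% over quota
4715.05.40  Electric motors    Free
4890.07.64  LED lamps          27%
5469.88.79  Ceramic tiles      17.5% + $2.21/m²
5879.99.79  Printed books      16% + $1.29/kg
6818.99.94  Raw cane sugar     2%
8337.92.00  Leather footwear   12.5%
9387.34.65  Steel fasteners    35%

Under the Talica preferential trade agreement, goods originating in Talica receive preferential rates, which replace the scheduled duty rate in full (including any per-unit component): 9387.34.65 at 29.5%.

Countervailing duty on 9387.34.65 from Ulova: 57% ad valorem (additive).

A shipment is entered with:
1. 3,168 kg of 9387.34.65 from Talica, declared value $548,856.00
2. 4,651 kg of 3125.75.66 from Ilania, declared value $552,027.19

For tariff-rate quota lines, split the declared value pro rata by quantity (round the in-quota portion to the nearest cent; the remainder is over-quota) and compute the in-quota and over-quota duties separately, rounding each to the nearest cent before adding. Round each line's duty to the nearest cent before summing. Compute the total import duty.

Line 1 (9387.34.65, Talica, 3,168 kg, $548,856.00):
Base rate for 9387.34.65 is 35%.
Origin Talica qualifies under the Velania–Talica agreement and 9387.34.65 is covered: preferential rate 29.5% applies instead.
The additional-duty order on 9387.34.65 targets Ulova, not Talica; it does not apply.
Duty = $548,856.00 × 29.5% = $161,912.52.
Line 2 (3125.75.66, Ilania, 4,651 kg, $552,027.19):
Code 3125.75.66 is under a tariff-rate quota (threshold 1,711 kg). In-quota: 1,711 kg at 0.5%; over-quota: 2,940 kg at 11.5%.
Pro-rata value split: in-quota = $552,027.19 × 1,711/4,651 = $203,078.59; over-quota = $552,027.19 − $203,078.59 = $348,948.60.
In-quota duty = $203,078.59 × 0.5% = $1,015.39. Over-quota duty = $348,948.60 × 11.5% = $40,129.09.
Line duty = $1,015.39 + $40,129.09 = $41,144.48.
Total = $161,912.52 + $41,144.48 = $203,057.00.

$203,057.00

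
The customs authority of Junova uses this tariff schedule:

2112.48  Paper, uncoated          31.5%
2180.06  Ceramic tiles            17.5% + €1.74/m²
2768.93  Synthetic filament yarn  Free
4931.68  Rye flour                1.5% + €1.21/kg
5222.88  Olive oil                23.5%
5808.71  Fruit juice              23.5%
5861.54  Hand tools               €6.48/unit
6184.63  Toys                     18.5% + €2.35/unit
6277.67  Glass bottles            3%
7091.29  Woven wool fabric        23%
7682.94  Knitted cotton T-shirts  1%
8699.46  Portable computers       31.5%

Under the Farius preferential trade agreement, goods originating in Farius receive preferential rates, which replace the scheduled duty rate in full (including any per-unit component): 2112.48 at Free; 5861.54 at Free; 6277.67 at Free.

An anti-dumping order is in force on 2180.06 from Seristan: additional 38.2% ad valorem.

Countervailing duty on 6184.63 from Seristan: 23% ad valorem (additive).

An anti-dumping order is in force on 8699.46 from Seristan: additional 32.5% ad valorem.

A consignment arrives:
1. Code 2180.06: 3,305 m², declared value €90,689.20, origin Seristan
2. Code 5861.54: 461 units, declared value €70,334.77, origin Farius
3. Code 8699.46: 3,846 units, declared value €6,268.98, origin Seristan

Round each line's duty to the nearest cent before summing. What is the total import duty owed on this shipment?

€60,276.73

Line 1 (2180.06, Seristan, 3,305 m², €90,689.20):
Base rate for 2180.06 is 17.5% + €1.74/m².
Additional duty on 2180.06 from Seristan: +38.2%. Applied ad valorem rate: 17.5% + 38.2% = 55.7%.
Duty = €90,689.20 × 55.7% + 3,305 × €1.74 = €56,264.58.
Line 2 (5861.54, Farius, 461 units, €70,334.77):
Base rate for 5861.54 is €6.48/unit.
Origin Farius qualifies under the Junova–Farius agreement and 5861.54 is covered: preferential rate Free applies instead.
Duty = €70,334.77 × 0% = €0.00.
Line 3 (8699.46, Seristan, 3,846 units, €6,268.98):
Base rate for 8699.46 is 31.5%.
Additional duty on 8699.46 from Seristan: +32.5%. Applied ad valorem rate: 31.5% + 32.5% = 64%.
Duty = €6,268.98 × 64% = €4,012.15.
Total = €56,264.58 + €0.00 + €4,012.15 = €60,276.73.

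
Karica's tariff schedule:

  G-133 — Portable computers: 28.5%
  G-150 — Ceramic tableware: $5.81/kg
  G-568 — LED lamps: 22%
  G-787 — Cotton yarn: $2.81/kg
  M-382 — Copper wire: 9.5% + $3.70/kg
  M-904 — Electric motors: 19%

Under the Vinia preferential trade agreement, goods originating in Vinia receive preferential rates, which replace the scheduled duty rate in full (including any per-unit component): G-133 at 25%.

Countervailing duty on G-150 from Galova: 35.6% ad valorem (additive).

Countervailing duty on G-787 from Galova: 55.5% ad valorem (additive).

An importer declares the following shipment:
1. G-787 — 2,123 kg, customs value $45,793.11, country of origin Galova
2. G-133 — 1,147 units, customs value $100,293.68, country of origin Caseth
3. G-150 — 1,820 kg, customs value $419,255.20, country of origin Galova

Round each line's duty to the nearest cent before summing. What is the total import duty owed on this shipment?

Line 1 (G-787, Galova, 2,123 kg, $45,793.11):
Base rate for G-787 is $2.81/kg.
Additional duty on G-787 from Galova: +55.5% ad valorem. Applied ad valorem rate = 55.5%.
Duty = $45,793.11 × 55.5% + 2,123 × $2.81 = $31,380.81.
Line 2 (G-133, Caseth, 1,147 units, $100,293.68):
Base rate for G-133 is 28.5%.
G-133 has an FTA preferential rate, but origin Caseth is not Vinia; base rate stands.
Duty = $100,293.68 × 28.5% = $28,583.70.
Line 3 (G-150, Galova, 1,820 kg, $419,255.20):
Base rate for G-150 is $5.81/kg.
Additional duty on G-150 from Galova: +35.6% ad valorem. Applied ad valorem rate = 35.6%.
Duty = $419,255.20 × 35.6% + 1,820 × $5.81 = $159,829.05.
Total = $31,380.81 + $28,583.70 + $159,829.05 = $219,793.56.

$219,793.56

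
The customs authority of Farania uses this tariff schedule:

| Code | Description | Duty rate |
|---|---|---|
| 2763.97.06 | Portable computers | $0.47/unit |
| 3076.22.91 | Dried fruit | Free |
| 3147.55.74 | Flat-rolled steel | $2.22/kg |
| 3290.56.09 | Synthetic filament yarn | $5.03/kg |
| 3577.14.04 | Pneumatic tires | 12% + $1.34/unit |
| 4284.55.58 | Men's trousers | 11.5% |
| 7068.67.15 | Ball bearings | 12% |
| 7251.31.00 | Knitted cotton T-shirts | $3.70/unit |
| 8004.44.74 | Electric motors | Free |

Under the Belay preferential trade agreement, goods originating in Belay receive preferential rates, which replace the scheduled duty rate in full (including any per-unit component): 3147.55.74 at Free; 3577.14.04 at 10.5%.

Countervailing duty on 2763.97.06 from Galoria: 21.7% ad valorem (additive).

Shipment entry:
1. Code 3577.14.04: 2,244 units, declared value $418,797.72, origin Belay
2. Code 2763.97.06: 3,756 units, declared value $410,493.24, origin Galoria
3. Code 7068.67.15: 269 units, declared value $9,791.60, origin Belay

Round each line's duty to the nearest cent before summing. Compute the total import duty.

Line 1 (3577.14.04, Belay, 2,244 units, $418,797.72):
Base rate for 3577.14.04 is 12% + $1.34/unit.
Origin Belay qualifies under the Farania–Belay agreement and 3577.14.04 is covered: preferential rate 10.5% applies instead.
Duty = $418,797.72 × 10.5% = $43,973.76.
Line 2 (2763.97.06, Galoria, 3,756 units, $410,493.24):
Base rate for 2763.97.06 is $0.47/unit.
Additional duty on 2763.97.06 from Galoria: +21.7% ad valorem. Applied ad valorem rate = 21.7%.
Duty = $410,493.24 × 21.7% + 3,756 × $0.47 = $90,842.35.
Line 3 (7068.67.15, Belay, 269 units, $9,791.60):
Base rate for 7068.67.15 is 12%.
Origin Belay is the FTA partner but 7068.67.15 is not on the preference list; base rate stands.
Duty = $9,791.60 × 12% = $1,174.99.
Total = $43,973.76 + $90,842.35 + $1,174.99 = $135,991.10.

$135,991.10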